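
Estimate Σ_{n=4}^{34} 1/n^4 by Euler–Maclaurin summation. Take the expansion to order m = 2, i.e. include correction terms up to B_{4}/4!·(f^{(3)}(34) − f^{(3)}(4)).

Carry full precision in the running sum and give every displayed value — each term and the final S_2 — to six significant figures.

The integral term ∫_4^34 1/x^4 dx = 0.00519985.
Boundary: ½(f(4) + f(34)) = ½(0.00390625 + 7.48315e-07) = 0.00195350.
So far: 0.00715335.
Correction k=1: B_{2}/2! · (f^{(1)}(34) − f^{(1)}(4)) = 1/12 · (-8.80370e-08 − (-0.00390625)) = 0.000325513.
After k=1: 0.00747887.
Correction k=2: B_{4}/4! · (f^{(3)}(34) − f^{(3)}(4)) = −1/720 · (-2.28470e-09 − (-0.00732422)) = -1.01725e-05.

S_2 ≈ 0.00746869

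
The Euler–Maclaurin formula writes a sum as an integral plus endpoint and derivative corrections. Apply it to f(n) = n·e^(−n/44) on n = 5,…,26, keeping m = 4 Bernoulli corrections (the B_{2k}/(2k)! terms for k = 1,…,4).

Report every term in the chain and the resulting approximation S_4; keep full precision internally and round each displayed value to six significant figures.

S_4 ≈ 228.015

∫_5^26 x·e^(−x/44) dx evaluates to 218.631.
Endpoint term: (f(5) + f(26))/2 = (4.46291 + 14.3994)/2 = 9.43116.
So far: 228.062.
Order-1 term: 1/12 · (0.226564 − 0.791153) = -0.0470490.
Running total after k=1: 228.015.
Order-2 term: −1/720 · (0.000689159 − 0.00133074) = 8.91089e-07.
Running total after k=2: 228.015.
Order-3 term: 1/30240 · (6.51493e-07 − 1.16365e-06) = -1.69365e-11.
Running total after k=3: 228.015.
Order-4 term: −1/1209600 · (4.89161e-10 − 8.47076e-10) = 2.95895e-16.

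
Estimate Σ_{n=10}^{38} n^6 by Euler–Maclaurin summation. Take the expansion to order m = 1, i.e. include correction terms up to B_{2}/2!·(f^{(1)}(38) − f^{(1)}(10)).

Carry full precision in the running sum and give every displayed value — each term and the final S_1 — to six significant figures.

S_1 ≈ 1.78892e+10

Integral: ∫_10^38 x^6 dx = 1.63437e+10.
½[f(10) + f(38)] = ½[1.00000e+06 + 3.01094e+09] = 1.50597e+09.
Running total after boundary: 1.78496e+10.
k=1: B_{2}/(2)! × [f^{(1)}(38) − f^{(1)}(10)] = 1/12 × (4.75411e+08 − 600000) = 3.95676e+07.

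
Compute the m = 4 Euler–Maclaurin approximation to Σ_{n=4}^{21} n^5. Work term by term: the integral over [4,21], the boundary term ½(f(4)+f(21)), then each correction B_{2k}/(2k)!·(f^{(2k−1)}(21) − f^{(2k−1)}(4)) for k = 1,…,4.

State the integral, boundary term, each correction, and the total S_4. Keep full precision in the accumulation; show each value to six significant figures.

Integral: ∫_4^21 x^5 dx = 1.42937e+07.
Boundary: ½(f(4) + f(21)) = ½(1024.00 + 4.08410e+06) = 2.04256e+06.
So far: 1.63362e+07.
Correction k=1: B_{2}/2! · (f^{(1)}(21) − f^{(1)}(4)) = 1/12 · (972405 − 1280.00) = 80927.1.
Partial sum through k=1: 1.64172e+07.
Correction k=2: B_{4}/4! · (f^{(3)}(21) − f^{(3)}(4)) = −1/720 · (26460.0 − 960.000) = -35.4167.
Partial sum through k=2: 1.64171e+07.
Correction k=3: B_{6}/6! · (f^{(5)}(21) − f^{(5)}(4)) = 1/30240 · (120.000 − 120.000) = 0.00000.
Partial sum through k=3: 1.64171e+07.
Correction k=4: B_{8}/8! · (f^{(7)}(21) − f^{(7)}(4)) = −1/1209600 · (0.00000 − 0.00000) = 0.00000.

S_4 ≈ 1.64171e+07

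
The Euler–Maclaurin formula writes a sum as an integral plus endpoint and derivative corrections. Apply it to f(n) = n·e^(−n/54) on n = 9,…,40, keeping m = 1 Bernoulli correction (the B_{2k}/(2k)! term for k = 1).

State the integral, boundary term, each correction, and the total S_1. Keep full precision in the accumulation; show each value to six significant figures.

S_1 ≈ 472.990

Integral: ∫_9^40 x·e^(−x/54) dx = 459.694.
Endpoint term: (f(9) + f(40))/2 = (7.61834 + 19.0704)/2 = 13.3444.
Integral + boundary = 473.038.
Order-1 term: 1/12 · (0.123605 − 0.705401) = -0.0484831.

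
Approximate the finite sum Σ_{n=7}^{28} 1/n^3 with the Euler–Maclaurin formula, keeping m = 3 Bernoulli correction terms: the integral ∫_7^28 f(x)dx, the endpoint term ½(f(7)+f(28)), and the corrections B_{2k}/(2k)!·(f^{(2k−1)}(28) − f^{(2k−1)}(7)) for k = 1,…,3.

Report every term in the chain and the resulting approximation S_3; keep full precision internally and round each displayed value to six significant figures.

∫_7^28 1/x^3 dx evaluates to 0.00956633.
Endpoint term: (f(7) + f(28))/2 = (0.00291545 + 4.55539e-05)/2 = 0.00148050.
Running total after boundary: 0.0110468.
Correction k=1: B_{2}/2! · (f^{(1)}(28) − f^{(1)}(7)) = 1/12 · (-4.88078e-06 − (-0.00124948)) = 0.000103717.
After k=1: 0.0111505.
Correction k=2: B_{4}/4! · (f^{(3)}(28) − f^{(3)}(7)) = −1/720 · (-1.24510e-07 − (-0.000509992)) = -7.08149e-07.
After k=2: 0.0111498.
Correction k=3: B_{6}/6! · (f^{(5)}(28) − f^{(5)}(7)) = 1/30240 · (-6.67016e-09 − (-0.000437136)) = 1.44553e-08.

S_3 ≈ 0.0111499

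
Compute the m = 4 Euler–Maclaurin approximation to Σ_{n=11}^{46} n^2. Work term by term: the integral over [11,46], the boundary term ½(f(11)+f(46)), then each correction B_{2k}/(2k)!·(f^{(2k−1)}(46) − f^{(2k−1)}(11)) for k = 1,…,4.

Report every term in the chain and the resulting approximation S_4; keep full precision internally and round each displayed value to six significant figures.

S_4 ≈ 33126.0

∫_11^46 x^2 dx evaluates to 32001.7.
Endpoint term: (f(11) + f(46))/2 = (121.000 + 2116.00)/2 = 1118.50.
Running total after boundary: 33120.2.
Correction k=1: B_{2}/2! · (f^{(1)}(46) − f^{(1)}(11)) = 1/12 · (92.0000 − 22.0000) = 5.83333.
Partial sum through k=1: 33126.0.
Correction k=2: B_{4}/4! · (f^{(3)}(46) − f^{(3)}(11)) = −1/720 · (0.00000 − 0.00000) = 0.00000.
Partial sum through k=2: 33126.0.
Correction k=3: B_{6}/6! · (f^{(5)}(46) − f^{(5)}(11)) = 1/30240 · (0.00000 − 0.00000) = 0.00000.
Partial sum through k=3: 33126.0.
Correction k=4: B_{8}/8! · (f^{(7)}(46) − f^{(7)}(11)) = −1/1209600 · (0.00000 − 0.00000) = 0.00000.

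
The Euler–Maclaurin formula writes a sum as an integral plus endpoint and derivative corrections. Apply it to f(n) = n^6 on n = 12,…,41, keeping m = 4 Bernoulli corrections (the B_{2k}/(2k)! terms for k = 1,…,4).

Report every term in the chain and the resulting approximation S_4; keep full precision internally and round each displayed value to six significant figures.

The integral term ∫_12^41 x^6 dx = 2.78169e+10.
Boundary: ½(f(12) + f(41)) = ½(2.98598e+06 + 4.75010e+09) = 2.37655e+09.
Integral + boundary = 3.01935e+10.
k=1: B_{2}/(2)! × [f^{(1)}(41) − f^{(1)}(12)] = 1/12 × (6.95137e+08 − 1.49299e+06) = 5.78037e+07.
Running total after k=1: 3.02513e+10.
k=2: B_{4}/(4)! × [f^{(3)}(41) − f^{(3)}(12)] = −1/720 × (8.27052e+06 − 207360) = -11198.8.
Running total after k=2: 3.02513e+10.
k=3: B_{6}/(6)! × [f^{(5)}(41) − f^{(5)}(12)] = 1/30240 × (29520.0 − 8640.00) = 0.690476.
Running total after k=3: 3.02513e+10.
k=4: B_{8}/(8)! × [f^{(7)}(41) − f^{(7)}(12)] = −1/1209600 × (0.00000 − 0.00000) = 0.00000.

S_4 ≈ 3.02513e+10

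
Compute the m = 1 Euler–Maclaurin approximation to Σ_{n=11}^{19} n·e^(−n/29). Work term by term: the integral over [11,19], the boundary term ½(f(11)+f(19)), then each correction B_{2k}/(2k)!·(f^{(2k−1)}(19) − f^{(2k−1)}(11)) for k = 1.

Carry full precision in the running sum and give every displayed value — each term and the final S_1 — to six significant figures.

S_1 ≈ 79.5650

The integral term ∫_11^19 x·e^(−x/29) dx = 70.8878.
Boundary: ½(f(11) + f(19)) = ½(7.52767 + 9.86770) = 8.69768.
Integral + boundary = 79.5855.
k=1: B_{2}/(2)! × [f^{(1)}(19) − f^{(1)}(11)] = 1/12 × (0.179087 − 0.424759) = -0.0204726.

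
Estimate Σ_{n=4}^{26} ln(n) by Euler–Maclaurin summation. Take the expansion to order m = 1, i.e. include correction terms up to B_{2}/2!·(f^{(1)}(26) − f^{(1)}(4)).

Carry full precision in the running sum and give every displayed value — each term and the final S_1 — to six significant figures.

∫_4^26 ln(x) dx evaluates to 57.1653.
½[f(4) + f(26)] = ½[1.38629 + 3.25810] = 2.32220.
Running total after boundary: 59.4875.
k=1: B_{2}/(2)! × [f^{(1)}(26) − f^{(1)}(4)] = 1/12 × (0.0384615 − 0.250000) = -0.0176282.

S_1 ≈ 59.4699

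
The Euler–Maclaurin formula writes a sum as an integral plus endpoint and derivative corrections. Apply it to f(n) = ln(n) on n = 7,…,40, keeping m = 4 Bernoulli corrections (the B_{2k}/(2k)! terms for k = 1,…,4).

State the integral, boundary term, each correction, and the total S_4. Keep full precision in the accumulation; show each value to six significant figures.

S_4 ≈ 103.741

The integral term ∫_7^40 ln(x) dx = 100.934.
Endpoint term: (f(7) + f(40))/2 = (1.94591 + 3.68888)/2 = 2.81739.
Running total after boundary: 103.751.
Correction k=1: B_{2}/2! · (f^{(1)}(40) − f^{(1)}(7)) = 1/12 · (0.0250000 − 0.142857) = -0.00982143.
Running total after k=1: 103.741.
Correction k=2: B_{4}/4! · (f^{(3)}(40) − f^{(3)}(7)) = −1/720 · (3.12500e-05 − 0.00583090) = 8.05507e-06.
Running total after k=2: 103.741.
Correction k=3: B_{6}/6! · (f^{(5)}(40) − f^{(5)}(7)) = 1/30240 · (2.34375e-07 − 0.00142798) = -4.72137e-08.
Running total after k=3: 103.741.
Correction k=4: B_{8}/8! · (f^{(7)}(40) − f^{(7)}(7)) = −1/1209600 · (4.39453e-09 − 0.000874271) = 7.22774e-10.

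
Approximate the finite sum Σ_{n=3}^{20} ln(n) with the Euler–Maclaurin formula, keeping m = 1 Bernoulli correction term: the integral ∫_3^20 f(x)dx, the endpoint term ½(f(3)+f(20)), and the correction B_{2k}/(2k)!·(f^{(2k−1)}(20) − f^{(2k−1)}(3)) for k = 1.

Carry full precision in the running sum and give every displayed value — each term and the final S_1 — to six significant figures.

S_1 ≈ 41.6424

∫_3^20 ln(x) dx evaluates to 39.6188.
Endpoint term: (f(3) + f(20))/2 = (1.09861 + 2.99573)/2 = 2.04717.
Integral + boundary = 41.6660.
Correction k=1: B_{2}/2! · (f^{(1)}(20) − f^{(1)}(3)) = 1/12 · (0.0500000 − 0.333333) = -0.0236111.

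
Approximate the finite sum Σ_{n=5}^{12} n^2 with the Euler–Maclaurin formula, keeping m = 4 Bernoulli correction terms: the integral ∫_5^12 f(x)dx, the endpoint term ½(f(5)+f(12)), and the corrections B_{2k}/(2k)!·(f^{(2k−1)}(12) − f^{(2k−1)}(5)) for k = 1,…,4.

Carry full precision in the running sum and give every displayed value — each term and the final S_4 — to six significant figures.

Integral: ∫_5^12 x^2 dx = 534.333.
Endpoint term: (f(5) + f(12))/2 = (25.0000 + 144.000)/2 = 84.5000.
So far: 618.833.
Order-1 term: 1/12 · (24.0000 − 10.0000) = 1.16667.
Partial sum through k=1: 620.000.
Order-2 term: −1/720 · (0.00000 − 0.00000) = 0.00000.
Partial sum through k=2: 620.000.
Order-3 term: 1/30240 · (0.00000 − 0.00000) = 0.00000.
Partial sum through k=3: 620.000.
Order-4 term: −1/1209600 · (0.00000 − 0.00000) = 0.00000.

S_4 ≈ 620.000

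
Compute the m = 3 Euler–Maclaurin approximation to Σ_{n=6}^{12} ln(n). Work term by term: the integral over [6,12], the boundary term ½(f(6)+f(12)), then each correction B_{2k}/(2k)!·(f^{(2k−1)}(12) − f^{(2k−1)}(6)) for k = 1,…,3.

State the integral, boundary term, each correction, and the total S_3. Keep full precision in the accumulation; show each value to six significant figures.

S_3 ≈ 15.1997

The integral term ∫_6^12 ln(x) dx = 13.0683.
Boundary: ½(f(6) + f(12)) = ½(1.79176 + 2.48491) = 2.13833.
Integral + boundary = 15.2067.
k=1: B_{2}/(2)! × [f^{(1)}(12) − f^{(1)}(6)] = 1/12 × (0.0833333 − 0.166667) = -0.00694444.
Running total after k=1: 15.1997.
k=2: B_{4}/(4)! × [f^{(3)}(12) − f^{(3)}(6)] = −1/720 × (0.00115741 − 0.00925926) = 1.12526e-05.
Running total after k=2: 15.1997.
k=3: B_{6}/(6)! × [f^{(5)}(12) − f^{(5)}(6)] = 1/30240 × (9.64506e-05 − 0.00308642) = -9.88746e-08.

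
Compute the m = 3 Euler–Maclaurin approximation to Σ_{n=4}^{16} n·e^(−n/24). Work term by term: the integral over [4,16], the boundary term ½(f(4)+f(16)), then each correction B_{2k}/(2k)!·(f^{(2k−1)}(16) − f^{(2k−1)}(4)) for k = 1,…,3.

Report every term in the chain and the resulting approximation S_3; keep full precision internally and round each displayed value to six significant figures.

Integral: ∫_4^16 x·e^(−x/24) dx = 75.9553.
½[f(4) + f(16)] = ½[3.38593 + 8.21467] = 5.80030.
So far: 81.7556.
Order-1 term: 1/12 · (0.171139 − 0.705401) = -0.0445219.
Partial sum through k=1: 81.7111.
Order-2 term: −1/720 · (0.00207981 − 0.00416383) = 2.89446e-06.
Partial sum through k=2: 81.7111.
Order-3 term: 1/30240 · (6.70575e-06 − 1.23316e-05) = -1.86040e-10.

S_3 ≈ 81.7111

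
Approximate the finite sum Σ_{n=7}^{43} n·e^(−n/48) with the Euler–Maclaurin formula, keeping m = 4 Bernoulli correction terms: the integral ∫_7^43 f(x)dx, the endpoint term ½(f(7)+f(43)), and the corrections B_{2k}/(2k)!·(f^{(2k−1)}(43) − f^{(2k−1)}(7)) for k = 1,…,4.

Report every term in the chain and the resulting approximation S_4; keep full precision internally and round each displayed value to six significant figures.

S_4 ≈ 510.190

∫_7^43 x·e^(−x/48) dx evaluates to 498.445.
Boundary: ½(f(7) + f(43)) = ½(6.05011 + 17.5555) = 11.8028.
So far: 510.248.
Correction k=1: B_{2}/2! · (f^{(1)}(43) − f^{(1)}(7)) = 1/12 · (0.0425278 − 0.738258) = -0.0579775.
Partial sum through k=1: 510.190.
Correction k=2: B_{4}/4! · (f^{(3)}(43) − f^{(3)}(7)) = −1/720 · (0.000372857 − 0.00107069) = 9.69207e-07.
Partial sum through k=2: 510.190.
Correction k=3: B_{6}/6! · (f^{(5)}(43) − f^{(5)}(7)) = 1/30240 · (3.15649e-07 − 7.90342e-07) = -1.56975e-11.
Partial sum through k=3: 510.190.
Correction k=4: B_{8}/8! · (f^{(7)}(43) − f^{(7)}(7)) = −1/1209600 · (2.03762e-10 − 4.84365e-10) = 2.31980e-16.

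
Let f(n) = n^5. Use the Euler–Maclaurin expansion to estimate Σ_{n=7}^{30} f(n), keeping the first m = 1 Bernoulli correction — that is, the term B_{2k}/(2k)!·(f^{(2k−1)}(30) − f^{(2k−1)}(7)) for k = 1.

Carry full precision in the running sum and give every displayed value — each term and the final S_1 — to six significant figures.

S_1 ≈ 1.33975e+08

The integral term ∫_7^30 x^5 dx = 1.21480e+08.
Boundary: ½(f(7) + f(30)) = ½(16807.0 + 2.43000e+07) = 1.21584e+07.
Running total after boundary: 1.33639e+08.
Order-1 term: 1/12 · (4.05000e+06 − 12005.0) = 336500.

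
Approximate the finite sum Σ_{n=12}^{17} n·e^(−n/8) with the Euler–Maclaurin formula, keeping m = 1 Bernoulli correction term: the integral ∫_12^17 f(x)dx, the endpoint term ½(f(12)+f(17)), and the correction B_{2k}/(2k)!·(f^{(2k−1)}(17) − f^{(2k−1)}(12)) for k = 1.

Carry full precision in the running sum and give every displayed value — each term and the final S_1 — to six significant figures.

S_1 ≈ 14.1663

The integral term ∫_12^17 x·e^(−x/8) dx = 11.8142.
Boundary: ½(f(12) + f(17)) = ½(2.67756 + 2.03036) = 2.35396.
So far: 14.1682.
Correction k=1: B_{2}/2! · (f^{(1)}(17) − f^{(1)}(12)) = 1/12 · (-0.134362 − (-0.111565)) = -0.00189975.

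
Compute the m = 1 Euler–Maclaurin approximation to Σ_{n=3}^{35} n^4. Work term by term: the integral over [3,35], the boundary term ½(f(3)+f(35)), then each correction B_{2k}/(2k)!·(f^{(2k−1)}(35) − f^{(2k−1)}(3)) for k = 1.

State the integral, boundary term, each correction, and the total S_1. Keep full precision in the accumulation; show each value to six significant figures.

∫_3^35 x^4 dx evaluates to 1.05043e+07.
Boundary: ½(f(3) + f(35)) = ½(81.0000 + 1.50062e+06) = 750353.
So far: 1.12547e+07.
k=1: B_{2}/(2)! × [f^{(1)}(35) − f^{(1)}(3)] = 1/12 × (171500 − 108.000) = 14282.7.

S_1 ≈ 1.12690e+07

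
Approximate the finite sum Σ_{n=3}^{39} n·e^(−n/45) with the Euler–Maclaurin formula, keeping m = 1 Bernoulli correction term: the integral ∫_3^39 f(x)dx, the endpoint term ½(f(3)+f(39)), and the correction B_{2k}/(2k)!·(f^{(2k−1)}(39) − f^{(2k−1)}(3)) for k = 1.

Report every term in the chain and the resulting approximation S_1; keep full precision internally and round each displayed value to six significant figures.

Integral: ∫_3^39 x·e^(−x/45) dx = 431.771.
½[f(3) + f(39)] = ½[2.80652 + 16.3937] = 9.60009.
Running total after boundary: 441.371.
k=1: B_{2}/(2)! × [f^{(1)}(39) − f^{(1)}(3)] = 1/12 × (0.0560467 − 0.873140) = -0.0680911.

S_1 ≈ 441.303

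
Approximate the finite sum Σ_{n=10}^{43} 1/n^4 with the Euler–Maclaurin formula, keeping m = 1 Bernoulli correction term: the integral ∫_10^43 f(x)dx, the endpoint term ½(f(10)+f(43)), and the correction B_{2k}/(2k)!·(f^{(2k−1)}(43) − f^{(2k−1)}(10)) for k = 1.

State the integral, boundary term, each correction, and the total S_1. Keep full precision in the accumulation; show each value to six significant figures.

Integral: ∫_10^43 1/x^4 dx = 0.000329141.
½[f(10) + f(43)] = ½[0.000100000 + 2.92500e-07] = 5.01463e-05.
So far: 0.000379287.
Order-1 term: 1/12 · (-2.72093e-08 − (-4.00000e-05)) = 3.33107e-06.

S_1 ≈ 0.000382618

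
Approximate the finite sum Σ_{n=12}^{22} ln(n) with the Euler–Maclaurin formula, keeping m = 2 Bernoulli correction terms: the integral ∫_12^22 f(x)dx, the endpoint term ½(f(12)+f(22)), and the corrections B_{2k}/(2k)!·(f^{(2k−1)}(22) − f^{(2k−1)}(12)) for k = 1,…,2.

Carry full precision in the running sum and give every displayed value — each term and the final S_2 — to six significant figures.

S_2 ≈ 30.9689

Integral: ∫_12^22 ln(x) dx = 28.1841.
Boundary: ½(f(12) + f(22)) = ½(2.48491 + 3.09104) = 2.78797.
Running total after boundary: 30.9720.
Correction k=1: B_{2}/2! · (f^{(1)}(22) − f^{(1)}(12)) = 1/12 · (0.0454545 − 0.0833333) = -0.00315657.
Partial sum through k=1: 30.9689.
Correction k=2: B_{4}/4! · (f^{(3)}(22) − f^{(3)}(12)) = −1/720 · (0.000187829 − 0.00115741) = 1.34664e-06.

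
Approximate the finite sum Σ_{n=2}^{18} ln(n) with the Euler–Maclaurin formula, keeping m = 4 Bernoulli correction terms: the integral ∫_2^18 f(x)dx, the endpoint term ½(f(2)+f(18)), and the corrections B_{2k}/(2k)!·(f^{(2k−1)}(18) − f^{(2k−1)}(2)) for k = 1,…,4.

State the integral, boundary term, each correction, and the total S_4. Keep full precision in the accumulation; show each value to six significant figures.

Integral: ∫_2^18 ln(x) dx = 34.6404.
Endpoint term: (f(2) + f(18))/2 = (0.693147 + 2.89037)/2 = 1.79176.
Running total after boundary: 36.4322.
Order-1 term: 1/12 · (0.0555556 − 0.500000) = -0.0370370.
After k=1: 36.3951.
Order-2 term: −1/720 · (0.000342936 − 0.250000) = 0.000346746.
After k=2: 36.3955.
Order-3 term: 1/30240 · (1.27013e-05 − 0.750000) = -2.48012e-05.
After k=3: 36.3954.
Order-4 term: −1/1209600 · (1.17605e-06 − 5.62500) = 4.65030e-06.

S_4 ≈ 36.3954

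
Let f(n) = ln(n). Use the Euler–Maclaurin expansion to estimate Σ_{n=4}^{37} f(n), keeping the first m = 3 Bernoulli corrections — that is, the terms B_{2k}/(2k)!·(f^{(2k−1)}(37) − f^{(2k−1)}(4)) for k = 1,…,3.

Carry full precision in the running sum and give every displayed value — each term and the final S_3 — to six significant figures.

Integral: ∫_4^37 ln(x) dx = 95.0588.
Endpoint term: (f(4) + f(37))/2 = (1.38629 + 3.61092)/2 = 2.49861.
Integral + boundary = 97.5574.
Order-1 term: 1/12 · (0.0270270 − 0.250000) = -0.0185811.
Running total after k=1: 97.5388.
Order-2 term: −1/720 · (3.94843e-05 − 0.0312500) = 4.33479e-05.
Running total after k=2: 97.5389.
Order-3 term: 1/30240 · (3.46101e-07 − 0.0234375) = -7.75038e-07.

S_3 ≈ 97.5389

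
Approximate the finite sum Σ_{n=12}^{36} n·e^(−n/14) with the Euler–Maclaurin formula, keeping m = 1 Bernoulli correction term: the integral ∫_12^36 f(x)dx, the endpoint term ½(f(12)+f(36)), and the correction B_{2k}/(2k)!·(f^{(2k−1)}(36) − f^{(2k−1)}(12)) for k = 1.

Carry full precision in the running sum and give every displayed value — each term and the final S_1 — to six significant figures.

S_1 ≈ 104.880

∫_12^36 x·e^(−x/14) dx evaluates to 100.973.
Endpoint term: (f(12) + f(36))/2 = (5.09247 + 2.75135)/2 = 3.92191.
Running total after boundary: 104.895.
Order-1 term: 1/12 · (-0.120098 − 0.0606247) = -0.0150603.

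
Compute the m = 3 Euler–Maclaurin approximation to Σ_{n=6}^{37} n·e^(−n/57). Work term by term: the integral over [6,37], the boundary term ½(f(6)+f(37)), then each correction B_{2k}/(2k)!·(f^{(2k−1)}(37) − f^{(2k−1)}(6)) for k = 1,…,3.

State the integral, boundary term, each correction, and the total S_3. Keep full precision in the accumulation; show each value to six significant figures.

S_3 ≈ 444.953

The integral term ∫_6^37 x·e^(−x/57) dx = 432.639.
Endpoint term: (f(6) + f(37))/2 = (5.40053 + 19.3326)/2 = 12.3666.
So far: 445.005.
Order-1 term: 1/12 · (0.183335 − 0.805342) = -0.0518339.
Partial sum through k=1: 444.953.
Order-2 term: −1/720 · (0.000378068 − 0.000801944) = 5.88717e-07.
Partial sum through k=2: 444.953.
Order-3 term: 1/30240 · (2.15361e-07 − 4.17364e-07) = -6.67999e-12.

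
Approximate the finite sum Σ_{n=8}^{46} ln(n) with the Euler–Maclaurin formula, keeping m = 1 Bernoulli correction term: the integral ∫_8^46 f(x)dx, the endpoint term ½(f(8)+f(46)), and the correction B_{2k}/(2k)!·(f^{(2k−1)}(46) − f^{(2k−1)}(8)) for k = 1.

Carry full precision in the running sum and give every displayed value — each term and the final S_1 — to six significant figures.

S_1 ≈ 124.427

Integral: ∫_8^46 ln(x) dx = 121.482.
½[f(8) + f(46)] = ½[2.07944 + 3.82864] = 2.95404.
So far: 124.436.
k=1: B_{2}/(2)! × [f^{(1)}(46) − f^{(1)}(8)] = 1/12 × (0.0217391 − 0.125000) = -0.00860507.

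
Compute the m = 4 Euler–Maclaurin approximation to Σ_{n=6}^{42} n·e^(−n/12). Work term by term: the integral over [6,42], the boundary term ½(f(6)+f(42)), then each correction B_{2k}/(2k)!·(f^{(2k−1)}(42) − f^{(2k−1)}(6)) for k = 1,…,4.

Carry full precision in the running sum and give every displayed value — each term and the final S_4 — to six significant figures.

S_4 ≈ 113.865

The integral term ∫_6^42 x·e^(−x/12) dx = 111.443.
½[f(6) + f(42)] = ½[3.63918 + 1.26829] = 2.45374.
Running total after boundary: 113.896.
Correction k=1: B_{2}/2! · (f^{(1)}(42) − f^{(1)}(6)) = 1/12 · (-0.0754935 − 0.303265) = -0.0315632.
After k=1: 113.865.
Correction k=2: B_{4}/4! · (f^{(3)}(42) − f^{(3)}(6)) = −1/720 · (-0.000104852 − 0.0105300) = 1.47707e-05.
After k=2: 113.865.
Correction k=3: B_{6}/6! · (f^{(5)}(42) − f^{(5)}(6)) = 1/30240 · (2.18442e-06 − 0.000131626) = -4.28046e-09.
After k=3: 113.865.
Correction k=4: B_{8}/8! · (f^{(7)}(42) − f^{(7)}(6)) = −1/1209600 · (3.53956e-08 − 1.32032e-06) = 1.06227e-12.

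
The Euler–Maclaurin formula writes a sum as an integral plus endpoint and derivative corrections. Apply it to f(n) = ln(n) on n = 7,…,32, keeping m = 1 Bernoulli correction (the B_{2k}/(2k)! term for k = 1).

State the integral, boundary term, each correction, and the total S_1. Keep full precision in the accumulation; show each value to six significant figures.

S_1 ≈ 74.9787

∫_7^32 ln(x) dx evaluates to 72.2822.
Boundary: ½(f(7) + f(32)) = ½(1.94591 + 3.46574) = 2.70582.
Running total after boundary: 74.9880.
Correction k=1: B_{2}/2! · (f^{(1)}(32) − f^{(1)}(7)) = 1/12 · (0.0312500 − 0.142857) = -0.00930060.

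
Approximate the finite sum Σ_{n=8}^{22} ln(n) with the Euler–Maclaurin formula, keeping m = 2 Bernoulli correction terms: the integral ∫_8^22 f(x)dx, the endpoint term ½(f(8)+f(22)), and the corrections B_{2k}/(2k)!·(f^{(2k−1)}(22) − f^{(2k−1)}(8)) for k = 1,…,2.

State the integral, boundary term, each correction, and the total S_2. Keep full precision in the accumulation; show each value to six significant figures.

Integral: ∫_8^22 ln(x) dx = 37.3674.
½[f(8) + f(22)] = ½[2.07944 + 3.09104] = 2.58524.
Running total after boundary: 39.9526.
k=1: B_{2}/(2)! × [f^{(1)}(22) − f^{(1)}(8)] = 1/12 × (0.0454545 − 0.125000) = -0.00662879.
Partial sum through k=1: 39.9460.
k=2: B_{4}/(4)! × [f^{(3)}(22) − f^{(3)}(8)] = −1/720 × (0.000187829 − 0.00390625) = 5.16447e-06.

S_2 ≈ 39.9460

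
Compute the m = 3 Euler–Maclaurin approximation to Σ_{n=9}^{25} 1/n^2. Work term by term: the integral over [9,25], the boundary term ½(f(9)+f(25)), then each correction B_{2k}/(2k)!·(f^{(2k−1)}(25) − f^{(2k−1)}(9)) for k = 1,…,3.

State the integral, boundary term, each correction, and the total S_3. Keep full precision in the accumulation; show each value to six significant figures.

S_3 ≈ 0.0783014

Integral: ∫_9^25 1/x^2 dx = 0.0711111.
Endpoint term: (f(9) + f(25))/2 = (0.0123457 + 0.00160000)/2 = 0.00697284.
Running total after boundary: 0.0780840.
Correction k=1: B_{2}/2! · (f^{(1)}(25) − f^{(1)}(9)) = 1/12 · (-0.000128000 − (-0.00274348)) = 0.000217957.
After k=1: 0.0783019.
Correction k=2: B_{4}/4! · (f^{(3)}(25) − f^{(3)}(9)) = −1/720 · (-2.45760e-06 − (-0.000406442)) = -5.61090e-07.
After k=2: 0.0783013.
Correction k=3: B_{6}/6! · (f^{(5)}(25) − f^{(5)}(9)) = 1/30240 · (-1.17965e-07 − (-0.000150534)) = 4.97408e-09.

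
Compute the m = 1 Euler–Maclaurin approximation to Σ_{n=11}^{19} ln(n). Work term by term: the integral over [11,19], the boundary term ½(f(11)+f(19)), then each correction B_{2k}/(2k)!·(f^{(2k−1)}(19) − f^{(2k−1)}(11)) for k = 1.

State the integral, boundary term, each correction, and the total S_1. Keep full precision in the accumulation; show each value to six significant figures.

S_1 ≈ 24.2355

Integral: ∫_11^19 ln(x) dx = 21.5675.
½[f(11) + f(19)] = ½[2.39790 + 2.94444] = 2.67117.
Running total after boundary: 24.2387.
Correction k=1: B_{2}/2! · (f^{(1)}(19) − f^{(1)}(11)) = 1/12 · (0.0526316 − 0.0909091) = -0.00318979.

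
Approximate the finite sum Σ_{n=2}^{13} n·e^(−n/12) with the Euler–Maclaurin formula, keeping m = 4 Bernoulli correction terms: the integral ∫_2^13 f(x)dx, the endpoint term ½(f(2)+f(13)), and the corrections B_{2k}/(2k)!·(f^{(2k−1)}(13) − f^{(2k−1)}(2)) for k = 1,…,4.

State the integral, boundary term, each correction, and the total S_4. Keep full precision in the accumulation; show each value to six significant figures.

The integral term ∫_2^13 x·e^(−x/12) dx = 40.6693.
Boundary: ½(f(2) + f(13)) = ½(1.69296 + 4.40005) = 3.04651.
Running total after boundary: 43.7158.
k=1: B_{2}/(2)! × [f^{(1)}(13) − f^{(1)}(2)] = 1/12 × (-0.0282055 − 0.705401) = -0.0611339.
Partial sum through k=1: 43.6547.
k=2: B_{4}/(4)! × [f^{(3)}(13) − f^{(3)}(2)] = −1/720 × (0.00450504 − 0.0166553) = 1.68754e-05.
Partial sum through k=2: 43.6547.
k=3: B_{6}/(6)! × [f^{(5)}(13) − f^{(5)}(2)] = 1/30240 × (6.39302e-05 − 0.000197306) = -4.41056e-09.
Partial sum through k=3: 43.6547.
k=4: B_{8}/(8)! × [f^{(7)}(13) − f^{(7)}(2)] = −1/1209600 × (6.70662e-07 − 1.93715e-06) = 1.04703e-12.

S_4 ≈ 43.6547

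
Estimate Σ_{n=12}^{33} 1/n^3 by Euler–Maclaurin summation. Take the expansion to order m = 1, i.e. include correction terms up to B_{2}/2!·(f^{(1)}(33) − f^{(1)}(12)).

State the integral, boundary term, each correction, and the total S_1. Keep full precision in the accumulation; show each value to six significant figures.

S_1 ≈ 0.00332820

The integral term ∫_12^33 1/x^3 dx = 0.00301309.
Boundary: ½(f(12) + f(33)) = ½(0.000578704 + 2.78265e-05) = 0.000303265.
So far: 0.00331635.
k=1: B_{2}/(2)! × [f^{(1)}(33) − f^{(1)}(12)] = 1/12 × (-2.52968e-06 − (-0.000144676)) = 1.18455e-05.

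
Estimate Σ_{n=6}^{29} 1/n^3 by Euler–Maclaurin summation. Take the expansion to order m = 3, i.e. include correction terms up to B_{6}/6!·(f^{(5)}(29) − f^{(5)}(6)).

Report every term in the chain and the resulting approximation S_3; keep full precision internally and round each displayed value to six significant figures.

S_3 ≈ 0.0158205

The integral term ∫_6^29 1/x^3 dx = 0.0132944.
Boundary: ½(f(6) + f(29)) = ½(0.00462963 + 4.10021e-05) = 0.00233532.
So far: 0.0156297.
Order-1 term: 1/12 · (-4.24160e-06 − (-0.00231481)) = 0.000192548.
Running total after k=1: 0.0158222.
Order-2 term: −1/720 · (-1.00870e-07 − (-0.00128601)) = -1.78598e-06.
Running total after k=2: 0.0158204.
Order-3 term: 1/30240 · (-5.03752e-09 − (-0.00150034)) = 4.96143e-08.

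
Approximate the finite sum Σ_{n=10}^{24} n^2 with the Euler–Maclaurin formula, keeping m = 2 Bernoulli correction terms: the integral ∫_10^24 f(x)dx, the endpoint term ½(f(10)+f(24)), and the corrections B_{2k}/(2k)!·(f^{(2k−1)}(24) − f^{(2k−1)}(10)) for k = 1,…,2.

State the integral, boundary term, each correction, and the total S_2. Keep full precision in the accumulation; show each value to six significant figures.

∫_10^24 x^2 dx evaluates to 4274.67.
Endpoint term: (f(10) + f(24))/2 = (100.000 + 576.000)/2 = 338.000.
Integral + boundary = 4612.67.
k=1: B_{2}/(2)! × [f^{(1)}(24) − f^{(1)}(10)] = 1/12 × (48.0000 − 20.0000) = 2.33333.
Partial sum through k=1: 4615.00.
k=2: B_{4}/(4)! × [f^{(3)}(24) − f^{(3)}(10)] = −1/720 × (0.00000 − 0.00000) = 0.00000.

S_2 ≈ 4615.00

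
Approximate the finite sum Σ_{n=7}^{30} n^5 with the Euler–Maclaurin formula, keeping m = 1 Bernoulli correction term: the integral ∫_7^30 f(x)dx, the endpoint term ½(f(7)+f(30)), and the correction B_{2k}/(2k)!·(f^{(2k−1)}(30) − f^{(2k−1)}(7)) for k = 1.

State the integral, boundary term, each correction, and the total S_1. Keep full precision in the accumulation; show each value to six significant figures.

S_1 ≈ 1.33975e+08

Integral: ∫_7^30 x^5 dx = 1.21480e+08.
Endpoint term: (f(7) + f(30))/2 = (16807.0 + 2.43000e+07)/2 = 1.21584e+07.
So far: 1.33639e+08.
Correction k=1: B_{2}/2! · (f^{(1)}(30) − f^{(1)}(7)) = 1/12 · (4.05000e+06 − 12005.0) = 336500.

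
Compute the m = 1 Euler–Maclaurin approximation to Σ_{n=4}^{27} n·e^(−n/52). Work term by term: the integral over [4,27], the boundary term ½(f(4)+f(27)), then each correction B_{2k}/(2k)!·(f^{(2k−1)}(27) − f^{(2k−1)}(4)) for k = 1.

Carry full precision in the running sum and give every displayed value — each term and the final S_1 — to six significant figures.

S_1 ≈ 262.066

Integral: ∫_4^27 x·e^(−x/52) dx = 252.229.
Endpoint term: (f(4) + f(27))/2 = (3.70384 + 16.0644)/2 = 9.88413.
Integral + boundary = 262.113.
Order-1 term: 1/12 · (0.286047 − 0.854733) = -0.0473905.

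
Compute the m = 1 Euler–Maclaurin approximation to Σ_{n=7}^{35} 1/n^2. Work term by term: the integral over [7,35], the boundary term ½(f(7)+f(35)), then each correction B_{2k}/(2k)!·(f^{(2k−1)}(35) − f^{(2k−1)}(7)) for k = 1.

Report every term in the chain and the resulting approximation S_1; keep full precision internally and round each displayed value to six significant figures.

S_1 ≈ 0.125380

The integral term ∫_7^35 1/x^2 dx = 0.114286.
½[f(7) + f(35)] = ½[0.0204082 + 0.000816327] = 0.0106122.
Integral + boundary = 0.124898.
Order-1 term: 1/12 · (-4.66472e-05 − (-0.00583090)) = 0.000482021.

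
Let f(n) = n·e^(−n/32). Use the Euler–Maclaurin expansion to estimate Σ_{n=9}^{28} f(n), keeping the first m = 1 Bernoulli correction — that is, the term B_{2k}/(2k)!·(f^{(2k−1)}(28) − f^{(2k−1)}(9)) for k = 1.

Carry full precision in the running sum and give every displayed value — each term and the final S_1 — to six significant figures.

S_1 ≈ 199.166

Integral: ∫_9^28 x·e^(−x/32) dx = 189.974.
Endpoint term: (f(9) + f(28))/2 = (6.79356 + 11.6721)/2 = 9.23285.
So far: 199.207.
Order-1 term: 1/12 · (0.0521078 − 0.542541) = -0.0408694.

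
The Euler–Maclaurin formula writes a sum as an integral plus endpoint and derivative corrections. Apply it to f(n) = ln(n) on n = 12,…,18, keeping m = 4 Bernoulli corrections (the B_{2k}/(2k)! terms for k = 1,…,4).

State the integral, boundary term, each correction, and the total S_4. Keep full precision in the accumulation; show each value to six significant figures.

S_4 ≈ 18.8931

∫_12^18 ln(x) dx evaluates to 16.2078.
Endpoint term: (f(12) + f(18))/2 = (2.48491 + 2.89037)/2 = 2.68764.
So far: 18.8955.
Order-1 term: 1/12 · (0.0555556 − 0.0833333) = -0.00231481.
Partial sum through k=1: 18.8931.
Order-2 term: −1/720 · (0.000342936 − 0.00115741) = 1.13121e-06.
Partial sum through k=2: 18.8931.
Order-3 term: 1/30240 · (1.27013e-05 − 9.64506e-05) = -2.76949e-09.
Partial sum through k=3: 18.8931.
Order-4 term: −1/1209600 · (1.17605e-06 − 2.00939e-05) = 1.56397e-11.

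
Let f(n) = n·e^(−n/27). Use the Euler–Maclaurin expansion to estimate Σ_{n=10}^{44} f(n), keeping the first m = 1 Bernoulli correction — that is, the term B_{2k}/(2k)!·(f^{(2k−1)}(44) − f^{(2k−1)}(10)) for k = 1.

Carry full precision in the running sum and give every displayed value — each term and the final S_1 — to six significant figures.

Integral: ∫_10^44 x·e^(−x/27) dx = 314.052.
Endpoint term: (f(10) + f(44))/2 = (6.90479 + 8.62409)/2 = 7.76444.
Running total after boundary: 321.816.
k=1: B_{2}/(2)! × [f^{(1)}(44) − f^{(1)}(10)] = 1/12 × (-0.123409 − 0.434746) = -0.0465129.

S_1 ≈ 321.770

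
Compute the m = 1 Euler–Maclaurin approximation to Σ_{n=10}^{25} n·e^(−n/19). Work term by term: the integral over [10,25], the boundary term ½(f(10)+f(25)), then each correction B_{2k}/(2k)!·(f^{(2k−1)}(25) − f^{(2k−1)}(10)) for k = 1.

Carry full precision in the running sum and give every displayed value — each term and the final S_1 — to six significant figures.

S_1 ≈ 107.528

Integral: ∫_10^25 x·e^(−x/19) dx = 101.251.
Boundary: ½(f(10) + f(25)) = ½(5.90778 + 6.70656) = 6.30717.
Running total after boundary: 107.558.
k=1: B_{2}/(2)! × [f^{(1)}(25) − f^{(1)}(10)] = 1/12 × (-0.0847145 − 0.279842) = -0.0303797.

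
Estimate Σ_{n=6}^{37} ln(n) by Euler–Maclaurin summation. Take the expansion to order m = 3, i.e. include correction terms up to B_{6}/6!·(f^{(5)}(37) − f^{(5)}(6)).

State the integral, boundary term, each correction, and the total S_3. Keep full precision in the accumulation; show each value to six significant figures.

Integral: ∫_6^37 ln(x) dx = 91.8534.
½[f(6) + f(37)] = ½[1.79176 + 3.61092] = 2.70134.
Integral + boundary = 94.5547.
Order-1 term: 1/12 · (0.0270270 − 0.166667) = -0.0116366.
Running total after k=1: 94.5431.
Order-2 term: −1/720 · (3.94843e-05 − 0.00925926) = 1.28052e-05.
Running total after k=2: 94.5431.
Order-3 term: 1/30240 · (3.46101e-07 − 0.00308642) = -1.02053e-07.

S_3 ≈ 94.5431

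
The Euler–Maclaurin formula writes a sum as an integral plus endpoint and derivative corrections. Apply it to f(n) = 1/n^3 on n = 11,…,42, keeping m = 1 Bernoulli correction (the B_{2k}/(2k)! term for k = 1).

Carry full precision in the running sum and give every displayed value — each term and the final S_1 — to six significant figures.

S_1 ≈ 0.00424819

Integral: ∫_11^42 1/x^3 dx = 0.00384878.
Boundary: ½(f(11) + f(42)) = ½(0.000751315 + 1.34975e-05) = 0.000382406.
Integral + boundary = 0.00423119.
k=1: B_{2}/(2)! × [f^{(1)}(42) − f^{(1)}(11)] = 1/12 × (-9.64104e-07 − (-0.000204904)) = 1.69950e-05.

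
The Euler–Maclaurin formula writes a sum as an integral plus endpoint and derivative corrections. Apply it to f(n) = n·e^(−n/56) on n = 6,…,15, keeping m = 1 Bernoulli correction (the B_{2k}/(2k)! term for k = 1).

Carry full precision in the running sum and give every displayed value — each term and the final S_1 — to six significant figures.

∫_6^15 x·e^(−x/56) dx evaluates to 77.5277.
½[f(6) + f(15)] = ½[5.39038 + 11.4753] = 8.43282.
Integral + boundary = 85.9605.
Correction k=1: B_{2}/2! · (f^{(1)}(15) − f^{(1)}(6)) = 1/12 · (0.560102 − 0.802140) = -0.0201699.

S_1 ≈ 85.9403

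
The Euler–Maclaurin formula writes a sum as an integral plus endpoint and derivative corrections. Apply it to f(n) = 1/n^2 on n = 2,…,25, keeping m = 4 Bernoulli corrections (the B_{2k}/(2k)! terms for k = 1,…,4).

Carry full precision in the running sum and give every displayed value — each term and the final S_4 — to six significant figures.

∫_2^25 1/x^2 dx evaluates to 0.460000.
Endpoint term: (f(2) + f(25))/2 = (0.250000 + 0.00160000)/2 = 0.125800.
So far: 0.585800.
k=1: B_{2}/(2)! × [f^{(1)}(25) − f^{(1)}(2)] = 1/12 × (-0.000128000 − (-0.250000)) = 0.0208227.
After k=1: 0.606623.
k=2: B_{4}/(4)! × [f^{(3)}(25) − f^{(3)}(2)] = −1/720 × (-2.45760e-06 − (-0.750000)) = -0.00104166.
After k=2: 0.605581.
k=3: B_{6}/(6)! × [f^{(5)}(25) − f^{(5)}(2)] = 1/30240 × (-1.17965e-07 − (-5.62500)) = 0.000186012.
After k=3: 0.605767.
k=4: B_{8}/(8)! × [f^{(7)}(25) − f^{(7)}(2)] = −1/1209600 × (-1.05696e-08 − (-78.7500)) = -6.51042e-05.

S_4 ≈ 0.605702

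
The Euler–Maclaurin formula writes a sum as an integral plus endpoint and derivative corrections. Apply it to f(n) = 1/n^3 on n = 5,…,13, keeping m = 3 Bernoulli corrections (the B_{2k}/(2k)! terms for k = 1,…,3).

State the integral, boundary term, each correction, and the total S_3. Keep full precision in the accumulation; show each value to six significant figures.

∫_5^13 1/x^3 dx evaluates to 0.0170414.
Endpoint term: (f(5) + f(13))/2 = (0.00800000 + 0.000455166)/2 = 0.00422758.
Integral + boundary = 0.0212690.
k=1: B_{2}/(2)! × [f^{(1)}(13) − f^{(1)}(5)] = 1/12 × (-0.000105038 − (-0.00480000)) = 0.000391247.
Partial sum through k=1: 0.0216602.
k=2: B_{4}/(4)! × [f^{(3)}(13) − f^{(3)}(5)] = −1/720 × (-1.24306e-05 − (-0.00384000)) = -5.31607e-06.
Partial sum through k=2: 0.0216549.
k=3: B_{6}/(6)! × [f^{(5)}(13) − f^{(5)}(5)] = 1/30240 × (-3.08925e-06 − (-0.00645120)) = 2.13231e-07.

S_3 ≈ 0.0216551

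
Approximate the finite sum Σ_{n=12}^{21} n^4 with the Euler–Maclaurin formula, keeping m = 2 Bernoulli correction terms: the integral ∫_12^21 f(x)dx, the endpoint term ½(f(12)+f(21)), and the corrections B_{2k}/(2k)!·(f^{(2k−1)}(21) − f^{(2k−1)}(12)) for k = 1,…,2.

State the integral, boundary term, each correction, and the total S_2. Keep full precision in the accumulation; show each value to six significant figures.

∫_12^21 x^4 dx evaluates to 767054.
Boundary: ½(f(12) + f(21)) = ½(20736.0 + 194481) = 107608.
Running total after boundary: 874662.
k=1: B_{2}/(2)! × [f^{(1)}(21) − f^{(1)}(12)] = 1/12 × (37044.0 − 6912.00) = 2511.00.
After k=1: 877173.
k=2: B_{4}/(4)! × [f^{(3)}(21) − f^{(3)}(12)] = −1/720 × (504.000 − 288.000) = -0.300000.

S_2 ≈ 877173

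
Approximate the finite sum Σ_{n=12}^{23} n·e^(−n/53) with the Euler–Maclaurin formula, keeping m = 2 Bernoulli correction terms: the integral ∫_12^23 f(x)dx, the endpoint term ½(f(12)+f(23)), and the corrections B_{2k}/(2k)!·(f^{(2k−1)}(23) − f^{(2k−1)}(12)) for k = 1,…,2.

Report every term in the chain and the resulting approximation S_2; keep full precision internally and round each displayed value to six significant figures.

The integral term ∫_12^23 x·e^(−x/53) dx = 137.109.
Boundary: ½(f(12) + f(23)) = ½(9.56864 + 14.9025) = 12.2356.
Integral + boundary = 149.345.
k=1: B_{2}/(2)! × [f^{(1)}(23) − f^{(1)}(12)] = 1/12 × (0.366757 − 0.616847) = -0.0208408.
Partial sum through k=1: 149.324.
k=2: B_{4}/(4)! × [f^{(3)}(23) − f^{(3)}(12)] = −1/720 × (0.000591894 − 0.000787334) = 2.71444e-07.

S_2 ≈ 149.324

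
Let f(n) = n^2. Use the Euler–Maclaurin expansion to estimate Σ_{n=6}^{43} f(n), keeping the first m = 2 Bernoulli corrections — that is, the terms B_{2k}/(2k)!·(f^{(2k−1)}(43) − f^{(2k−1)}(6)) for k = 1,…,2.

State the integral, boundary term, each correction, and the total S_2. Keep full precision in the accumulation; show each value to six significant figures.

Integral: ∫_6^43 x^2 dx = 26430.3.
½[f(6) + f(43)] = ½[36.0000 + 1849.00] = 942.500.
Integral + boundary = 27372.8.
Correction k=1: B_{2}/2! · (f^{(1)}(43) − f^{(1)}(6)) = 1/12 · (86.0000 − 12.0000) = 6.16667.
Partial sum through k=1: 27379.0.
Correction k=2: B_{4}/4! · (f^{(3)}(43) − f^{(3)}(6)) = −1/720 · (0.00000 − 0.00000) = 0.00000.

S_2 ≈ 27379.0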